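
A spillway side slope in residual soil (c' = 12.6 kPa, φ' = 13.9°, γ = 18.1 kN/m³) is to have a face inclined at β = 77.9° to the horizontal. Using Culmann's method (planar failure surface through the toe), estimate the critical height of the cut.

Culmann's analysis gives the critical failure plane at α_cr = (β + φ')/2 = (77.9 + 13.9)/2 = 45.9°, and the critical height
H_c = (4c'/γ) · sinβ cosφ' / [1 − cos(β − φ')]
    = (4·12.6/18.1) · sin77.9°·cos13.9° / [1 − cos(64.0°)]
    = 2.785 · 0.9778·0.9707 / [1 − 0.4384]
    = 2.785 · 0.9492 / 0.5616
    = 4.71 m

H_c = 4.71 m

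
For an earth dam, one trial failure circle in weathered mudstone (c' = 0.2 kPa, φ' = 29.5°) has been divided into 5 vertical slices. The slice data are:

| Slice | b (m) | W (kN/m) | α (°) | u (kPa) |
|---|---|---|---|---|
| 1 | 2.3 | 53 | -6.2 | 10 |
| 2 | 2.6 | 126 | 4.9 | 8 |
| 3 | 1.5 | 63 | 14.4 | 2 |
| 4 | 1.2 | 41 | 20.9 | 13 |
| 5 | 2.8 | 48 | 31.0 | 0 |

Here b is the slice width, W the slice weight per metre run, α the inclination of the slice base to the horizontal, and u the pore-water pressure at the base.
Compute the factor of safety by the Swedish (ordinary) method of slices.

FS = 2.44

Ordinary method of slices: FS = Σ[c'·Δl_i + (W_i cosα_i − u_i·Δl_i)·tanφ'] / Σ W_i sinα_i, with Δl_i = b_i / cosα_i.
Slice 1: Δl = 2.3/cos(-6.2°) = 2.314 m; N'_1 = 53·cos(-6.2°) − 10·2.314 = 29.6; c'Δl = 0.46; W sinα = -5.7
Slice 2: Δl = 2.6/cos4.9° = 2.610 m; N'_2 = 126·cos4.9° − 8·2.610 = 104.7; c'Δl = 0.52; W sinα = 10.8
Slice 3: Δl = 1.5/cos14.4° = 1.549 m; N'_3 = 63·cos14.4° − 2·1.549 = 57.9; c'Δl = 0.31; W sinα = 15.7
Slice 4: Δl = 1.2/cos20.9° = 1.285 m; N'_4 = 41·cos20.9° − 13·1.285 = 21.6; c'Δl = 0.26; W sinα = 14.6
Slice 5: Δl = 2.8/cos31.0° = 3.267 m; N'_5 = 48·cos31.0° − 0·3.267 = 41.1; c'Δl = 0.65; W sinα = 24.7
Σc'Δl = 2.2 kN/m; ΣN' = 254.9 kN/m; ΣW sinα = 60.1 kN/m
Resisting = 2.2 + 254.9·tan29.5° = 2.2 + 144.2 = 146.4 kN/m
FS = 146.4 / 60.1 = 2.438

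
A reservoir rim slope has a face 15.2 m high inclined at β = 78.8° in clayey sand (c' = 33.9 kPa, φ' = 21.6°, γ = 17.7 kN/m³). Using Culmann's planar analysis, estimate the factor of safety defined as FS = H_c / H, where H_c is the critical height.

FS = 1.00

H_c = (4c'/γ) · sinβ cosφ' / [1 − cos(β − φ')]
    = (4·33.9/17.7) · sin78.8°·cos21.6° / [1 − cos57.2°]
    = 7.661 · 0.9121 / 0.4583 = 15.25 m
FS = H_c / H = 15.25 / 15.2 = 1.003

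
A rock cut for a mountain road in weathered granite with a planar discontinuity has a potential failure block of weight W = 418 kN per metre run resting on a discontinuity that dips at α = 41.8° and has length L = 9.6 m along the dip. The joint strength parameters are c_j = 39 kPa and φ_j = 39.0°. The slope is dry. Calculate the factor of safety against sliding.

Resolving the block weight along and normal to the plane and applying the Mohr–Coulomb strength on the joint:
N' = W cosα = 418·cos41.8° = 311.6 kN/m
Driving force T = W sinα = 418·sin41.8° = 278.6 kN/m
Resisting force R = c_j·L + N'·tanφ_j = 39·9.6 + 311.6·tan39.0° = 374.4 + 252.3 = 626.7 kN/m
FS = R / T = 626.7 / 278.6 = 2.250

FS = 2.25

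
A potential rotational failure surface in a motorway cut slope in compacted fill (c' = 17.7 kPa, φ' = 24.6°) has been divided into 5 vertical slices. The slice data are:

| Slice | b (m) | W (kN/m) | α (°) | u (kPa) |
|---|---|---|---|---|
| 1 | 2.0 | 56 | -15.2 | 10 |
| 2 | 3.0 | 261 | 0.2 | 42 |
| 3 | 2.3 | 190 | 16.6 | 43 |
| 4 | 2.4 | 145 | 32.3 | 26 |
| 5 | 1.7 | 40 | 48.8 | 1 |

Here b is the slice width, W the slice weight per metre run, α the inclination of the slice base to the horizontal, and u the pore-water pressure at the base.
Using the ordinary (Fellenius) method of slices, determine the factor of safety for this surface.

Ordinary method of slices: FS = Σ[c'·Δl_i + (W_i cosα_i − u_i·Δl_i)·tanφ'] / Σ W_i sinα_i, with Δl_i = b_i / cosα_i.
Slice 1: Δl = 2.0/cos(-15.2°) = 2.073 m; N'_1 = 56·cos(-15.2°) − 10·2.073 = 33.3; c'Δl = 36.68; W sinα = -14.7
Slice 2: Δl = 3.0/cos0.2° = 3.000 m; N'_2 = 261·cos0.2° − 42·3.000 = 135.0; c'Δl = 53.10; W sinα = 0.9
Slice 3: Δl = 2.3/cos16.6° = 2.400 m; N'_3 = 190·cos16.6° − 43·2.400 = 78.9; c'Δl = 42.48; W sinα = 54.3
Slice 4: Δl = 2.4/cos32.3° = 2.839 m; N'_4 = 145·cos32.3° − 26·2.839 = 48.7; c'Δl = 50.26; W sinα = 77.5
Slice 5: Δl = 1.7/cos48.8° = 2.581 m; N'_5 = 40·cos48.8° − 1·2.581 = 23.8; c'Δl = 45.68; W sinα = 30.1
Σc'Δl = 228.2 kN/m; ΣN' = 319.7 kN/m; ΣW sinα = 148.1 kN/m
Resisting = 228.2 + 319.7·tan24.6° = 228.2 + 146.4 = 374.6 kN/m
FS = 374.6 / 148.1 = 2.529

FS = 2.53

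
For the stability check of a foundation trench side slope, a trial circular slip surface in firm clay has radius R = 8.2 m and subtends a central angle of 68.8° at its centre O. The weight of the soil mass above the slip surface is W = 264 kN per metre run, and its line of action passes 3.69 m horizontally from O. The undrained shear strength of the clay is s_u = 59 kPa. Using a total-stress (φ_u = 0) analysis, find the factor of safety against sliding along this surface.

FS = 4.89

Taking moments about the centre O, the resisting moment is provided by the undrained shear strength acting along the arc:
Arc length L_a = R·θ = 8.2·(68.8°·π/180) = 8.2·1.2008 = 9.85 m
M_R = s_u·L_a·R = 59·9.85·8.2 = 4763.7 kN·m/m
M_D = W·d = 264·3.69 = 974.2 kN·m/m
FS = M_R / M_D = 4763.7 / 974.2 = 4.890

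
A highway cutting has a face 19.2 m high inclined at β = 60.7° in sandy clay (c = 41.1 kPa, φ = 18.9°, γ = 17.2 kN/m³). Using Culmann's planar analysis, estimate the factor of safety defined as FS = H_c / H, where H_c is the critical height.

H_c = (4c/γ) · sinβ cosφ / [1 − cos(β − φ)]
    = (4·41.1/17.2) · sin60.7°·cos18.9° / [1 − cos41.8°]
    = 9.558 · 0.8251 / 0.2545 = 30.98 m
FS = H_c / H = 30.98 / 19.2 = 1.614

FS = 1.61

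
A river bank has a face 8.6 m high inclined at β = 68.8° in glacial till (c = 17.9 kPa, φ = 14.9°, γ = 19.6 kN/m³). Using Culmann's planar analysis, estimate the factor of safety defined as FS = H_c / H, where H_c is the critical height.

H_c = (4c/γ) · sinβ cosφ / [1 − cos(β − φ)]
    = (4·17.9/19.6) · sin68.8°·cos14.9° / [1 − cos53.9°]
    = 3.653 · 0.9010 / 0.4108 = 8.01 m
FS = H_c / H = 8.01 / 8.6 = 0.932

FS = 0.93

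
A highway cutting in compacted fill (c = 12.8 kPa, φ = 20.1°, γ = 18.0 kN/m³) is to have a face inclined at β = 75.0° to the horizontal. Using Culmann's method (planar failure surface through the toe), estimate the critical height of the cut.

Culmann's analysis gives the critical failure plane at α_cr = (β + φ)/2 = (75.0 + 20.1)/2 = 47.5°, and the critical height
H_c = (4c/γ) · sinβ cosφ / [1 − cos(β − φ)]
    = (4·12.8/18.0) · sin75.0°·cos20.1° / [1 − cos(54.9°)]
    = 2.844 · 0.9659·0.9391 / [1 − 0.5750]
    = 2.844 · 0.9071 / 0.4250
    = 6.07 m

H_c = 6.07 m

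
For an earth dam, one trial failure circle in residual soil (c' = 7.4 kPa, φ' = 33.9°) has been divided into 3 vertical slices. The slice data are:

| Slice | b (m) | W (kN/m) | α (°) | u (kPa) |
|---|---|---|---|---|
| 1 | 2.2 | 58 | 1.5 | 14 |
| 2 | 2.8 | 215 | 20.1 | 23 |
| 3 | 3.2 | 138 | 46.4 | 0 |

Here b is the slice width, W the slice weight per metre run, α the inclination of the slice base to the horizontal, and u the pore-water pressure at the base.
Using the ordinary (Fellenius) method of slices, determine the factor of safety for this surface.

Ordinary method of slices: FS = Σ[c'·Δl_i + (W_i cosα_i − u_i·Δl_i)·tanφ'] / Σ W_i sinα_i, with Δl_i = b_i / cosα_i.
Slice 1: Δl = 2.2/cos1.5° = 2.201 m; N'_1 = 58·cos1.5° − 14·2.201 = 27.2; c'Δl = 16.29; W sinα = 1.5
Slice 2: Δl = 2.8/cos20.1° = 2.982 m; N'_2 = 215·cos20.1° − 23·2.982 = 133.3; c'Δl = 22.06; W sinα = 73.9
Slice 3: Δl = 3.2/cos46.4° = 4.640 m; N'_3 = 138·cos46.4° − 0·4.640 = 95.2; c'Δl = 34.34; W sinα = 99.9
Σc'Δl = 72.7 kN/m; ΣN' = 255.7 kN/m; ΣW sinα = 175.3 kN/m
Resisting = 72.7 + 255.7·tan33.9° = 72.7 + 171.8 = 244.5 kN/m
FS = 244.5 / 175.3 = 1.394

FS = 1.39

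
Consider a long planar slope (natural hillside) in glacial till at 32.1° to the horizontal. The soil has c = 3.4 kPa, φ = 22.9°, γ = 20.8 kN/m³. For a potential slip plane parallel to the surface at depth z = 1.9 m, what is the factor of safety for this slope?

FS = 0.86

For an infinite slope with a slip plane parallel to the surface (no pore pressure): FS = [c + γz cos²β tanφ] / [γz sinβ cosβ].
γz = 20.8·1.9 = 39.52 kN/m²
Numerator = 3.4 + 39.52·cos²32.1°·tan22.9° = 3.4 + 39.52·0.7176·0.4224 = 15.380 kPa
Denominator = 39.52·sin32.1°·cos32.1° = 39.52·0.5314·0.8471 = 17.790 kPa
FS = 15.380 / 17.790 = 0.865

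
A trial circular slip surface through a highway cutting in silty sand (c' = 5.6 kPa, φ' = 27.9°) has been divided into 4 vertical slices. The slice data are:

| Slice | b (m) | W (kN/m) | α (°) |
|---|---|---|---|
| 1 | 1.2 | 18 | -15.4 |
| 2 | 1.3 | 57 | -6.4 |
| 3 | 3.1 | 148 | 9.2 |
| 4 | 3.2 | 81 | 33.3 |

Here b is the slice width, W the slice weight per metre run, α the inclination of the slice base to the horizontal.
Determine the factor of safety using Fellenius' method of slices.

Ordinary method of slices: FS = Σ[c'·Δl_i + (W_i cosα_i)·tanφ'] / Σ W_i sinα_i, with Δl_i = b_i / cosα_i.
Slice 1: Δl = 1.2/cos(-15.4°) = 1.245 m; N'_1 = 18·cos(-15.4°) = 17.4; c'Δl = 6.97; W sinα = -4.8
Slice 2: Δl = 1.3/cos(-6.4°) = 1.308 m; N'_2 = 57·cos(-6.4°) = 56.6; c'Δl = 7.33; W sinα = -6.4
Slice 3: Δl = 3.1/cos9.2° = 3.140 m; N'_3 = 148·cos9.2° = 146.1; c'Δl = 17.59; W sinα = 23.7
Slice 4: Δl = 3.2/cos33.3° = 3.829 m; N'_4 = 81·cos33.3° = 67.7; c'Δl = 21.44; W sinα = 44.5
Σc'Δl = 53.3 kN/m; ΣN' = 287.8 kN/m; ΣW sinα = 57.0 kN/m
Resisting = 53.3 + 287.8·tan27.9° = 53.3 + 152.4 = 205.7 kN/m
FS = 205.7 / 57.0 = 3.609

FS = 3.61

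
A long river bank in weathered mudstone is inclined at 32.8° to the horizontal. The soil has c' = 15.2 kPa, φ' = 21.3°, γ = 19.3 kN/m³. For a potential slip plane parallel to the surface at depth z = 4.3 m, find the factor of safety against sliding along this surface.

For an infinite slope with a slip plane parallel to the surface (no pore pressure): FS = [c' + γz cos²β tanφ'] / [γz sinβ cosβ].
γz = 19.3·4.3 = 82.99 kN/m²
Numerator = 15.2 + 82.99·cos²32.8°·tan21.3° = 15.2 + 82.99·0.7066·0.3899 = 38.062 kPa
Denominator = 82.99·sin32.8°·cos32.8° = 82.99·0.5417·0.8406 = 37.789 kPa
FS = 38.062 / 37.789 = 1.007

FS = 1.01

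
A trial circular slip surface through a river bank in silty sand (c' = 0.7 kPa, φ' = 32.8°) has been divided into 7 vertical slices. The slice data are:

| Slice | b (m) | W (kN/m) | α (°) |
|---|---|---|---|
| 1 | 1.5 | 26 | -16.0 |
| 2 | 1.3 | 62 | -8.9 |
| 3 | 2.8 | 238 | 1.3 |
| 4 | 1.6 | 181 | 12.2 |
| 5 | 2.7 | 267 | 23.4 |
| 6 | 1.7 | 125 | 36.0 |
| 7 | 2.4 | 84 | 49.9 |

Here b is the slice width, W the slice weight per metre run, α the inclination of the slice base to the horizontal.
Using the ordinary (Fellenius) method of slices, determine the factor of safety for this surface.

Ordinary method of slices: FS = Σ[c'·Δl_i + (W_i cosα_i)·tanφ'] / Σ W_i sinα_i, with Δl_i = b_i / cosα_i.
Slice 1: Δl = 1.5/cos(-16.0°) = 1.560 m; N'_1 = 26·cos(-16.0°) = 25.0; c'Δl = 1.09; W sinα = -7.2
Slice 2: Δl = 1.3/cos(-8.9°) = 1.316 m; N'_2 = 62·cos(-8.9°) = 61.3; c'Δl = 0.92; W sinα = -9.6
Slice 3: Δl = 2.8/cos1.3° = 2.801 m; N'_3 = 238·cos1.3° = 237.9; c'Δl = 1.96; W sinα = 5.4
Slice 4: Δl = 1.6/cos12.2° = 1.637 m; N'_4 = 181·cos12.2° = 176.9; c'Δl = 1.15; W sinα = 38.2
Slice 5: Δl = 2.7/cos23.4° = 2.942 m; N'_5 = 267·cos23.4° = 245.0; c'Δl = 2.06; W sinα = 106.0
Slice 6: Δl = 1.7/cos36.0° = 2.101 m; N'_6 = 125·cos36.0° = 101.1; c'Δl = 1.47; W sinα = 73.5
Slice 7: Δl = 2.4/cos49.9° = 3.726 m; N'_7 = 84·cos49.9° = 54.1; c'Δl = 2.61; W sinα = 64.3
Σc'Δl = 11.3 kN/m; ΣN' = 901.4 kN/m; ΣW sinα = 270.7 kN/m
Resisting = 11.3 + 901.4·tan32.8° = 11.3 + 580.9 = 592.2 kN/m
FS = 592.2 / 270.7 = 2.188

FS = 2.19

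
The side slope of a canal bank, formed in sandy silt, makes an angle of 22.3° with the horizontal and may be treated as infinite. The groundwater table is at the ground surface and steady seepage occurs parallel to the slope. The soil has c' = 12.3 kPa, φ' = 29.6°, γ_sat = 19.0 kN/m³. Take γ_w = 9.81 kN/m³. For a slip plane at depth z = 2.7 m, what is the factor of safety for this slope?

With seepage parallel to the slope and the water table at the surface, the effective normal stress on the slip plane uses the buoyant unit weight γ' = γ_sat − γ_w while the driving shear stress uses γ_sat:
FS = [c' + γ' z cos²β tanφ'] / [γ_sat z sinβ cosβ]
γ' = 19.0 − 9.81 = 9.19 kN/m³
Numerator = 12.3 + 9.19·2.7·cos²22.3°·tan29.6° = 12.3 + 9.19·2.7·0.8560·0.5681 = 24.366 kPa
Denominator = 19.0·2.7·sin22.3°·cos22.3° = 19.0·2.7·0.3795·0.9252 = 18.010 kPa
FS = 24.366 / 18.010 = 1.353

FS = 1.35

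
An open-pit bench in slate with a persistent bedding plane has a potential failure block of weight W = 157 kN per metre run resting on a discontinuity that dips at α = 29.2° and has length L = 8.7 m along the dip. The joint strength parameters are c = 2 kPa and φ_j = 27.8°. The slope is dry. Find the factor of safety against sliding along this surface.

FS = 1.17

Resolving the block weight along and normal to the plane and applying the Mohr–Coulomb strength on the joint:
N' = W cosα = 157·cos29.2° = 137.0 kN/m
Driving force T = W sinα = 157·sin29.2° = 76.6 kN/m
Resisting force R = c·L + N'·tanφ_j = 2·8.7 + 137.0·tan27.8° = 17.4 + 72.3 = 89.7 kN/m
FS = R / T = 89.7 / 76.6 = 1.171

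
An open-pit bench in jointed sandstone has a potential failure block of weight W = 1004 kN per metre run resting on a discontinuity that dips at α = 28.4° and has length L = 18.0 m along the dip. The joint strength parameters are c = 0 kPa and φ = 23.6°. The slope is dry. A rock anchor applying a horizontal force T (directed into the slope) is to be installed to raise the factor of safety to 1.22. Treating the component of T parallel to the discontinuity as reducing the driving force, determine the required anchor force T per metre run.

Resolving forces along and normal to the sliding plane, with the horizontal anchor force T adding T·sinα to the effective normal force and T·cosα acting up the plane against the driving force:
FS = [cL + (W cosα + T sinα) tanφ] / [W sinα − T cosα]
Without the anchor: N' = 883.2 kN/m, driving T_d = 477.5 kN/m, resisting R = 0·18.0 + 883.2·tan23.6° = 385.8 kN/m, FS = 0.81.
Setting FS = 1.22 and solving for T:
1.22·(477.5 − T cos28.4°) = 385.8 + T sin28.4°·tan23.6°
T·(sin28.4°·tan23.6° + 1.22·cos28.4°) = 1.22·477.5 − 385.8
T·(0.4756·0.4369 + 1.22·0.8796) = 582.6 − 385.8 = 196.7
T·1.2810 = 196.7
T = 153.6 kN/m

T = 154 kN/m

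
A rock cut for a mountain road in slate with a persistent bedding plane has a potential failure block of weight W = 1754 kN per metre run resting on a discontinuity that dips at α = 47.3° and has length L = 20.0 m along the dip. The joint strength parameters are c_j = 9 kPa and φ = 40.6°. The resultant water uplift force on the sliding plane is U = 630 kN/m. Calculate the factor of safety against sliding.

FS = 0.51

Resolving the block weight along and normal to the plane and applying the Mohr–Coulomb strength on the joint:
N' = W cosα − U = 1754·cos47.3° − 630 = 559.5 kN/m
Driving force T = W sinα = 1754·sin47.3° = 1289.0 kN/m
Resisting force R = c_j·L + N'·tanφ = 9·20.0 + 559.5·tan40.6° = 180.0 + 479.5 = 659.5 kN/m
FS = R / T = 659.5 / 1289.0 = 0.512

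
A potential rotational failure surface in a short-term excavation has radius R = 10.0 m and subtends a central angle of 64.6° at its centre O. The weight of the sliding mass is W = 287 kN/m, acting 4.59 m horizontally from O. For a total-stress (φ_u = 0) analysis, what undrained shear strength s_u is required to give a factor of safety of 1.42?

FS = s_u·L_a·R / (W·d), so s_u = FS·W·d / (L_a·R).
Arc length L_a = R·θ = 10.0·(64.6°·π/180) = 10.0·1.1275 = 11.27 m
s_u = 1.42·287·4.59 / (11.27·10.0) = 1870.6 / 112.75 = 16.59 kPa

s_u = 16.6 kPa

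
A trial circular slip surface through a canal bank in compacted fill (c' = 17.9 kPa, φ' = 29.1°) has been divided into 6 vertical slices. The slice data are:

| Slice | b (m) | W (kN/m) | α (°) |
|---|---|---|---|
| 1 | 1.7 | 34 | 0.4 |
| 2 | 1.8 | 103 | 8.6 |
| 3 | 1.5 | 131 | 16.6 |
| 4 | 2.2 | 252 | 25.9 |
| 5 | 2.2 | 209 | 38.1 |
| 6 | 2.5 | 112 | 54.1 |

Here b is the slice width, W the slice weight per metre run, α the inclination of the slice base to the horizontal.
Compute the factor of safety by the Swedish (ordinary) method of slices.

Ordinary method of slices: FS = Σ[c'·Δl_i + (W_i cosα_i)·tanφ'] / Σ W_i sinα_i, with Δl_i = b_i / cosα_i.
Slice 1: Δl = 1.7/cos0.4° = 1.700 m; N'_1 = 34·cos0.4° = 34.0; c'Δl = 30.43; W sinα = 0.2
Slice 2: Δl = 1.8/cos8.6° = 1.820 m; N'_2 = 103·cos8.6° = 101.8; c'Δl = 32.59; W sinα = 15.4
Slice 3: Δl = 1.5/cos16.6° = 1.565 m; N'_3 = 131·cos16.6° = 125.5; c'Δl = 28.02; W sinα = 37.4
Slice 4: Δl = 2.2/cos25.9° = 2.446 m; N'_4 = 252·cos25.9° = 226.7; c'Δl = 43.78; W sinα = 110.1
Slice 5: Δl = 2.2/cos38.1° = 2.796 m; N'_5 = 209·cos38.1° = 164.5; c'Δl = 50.04; W sinα = 129.0
Slice 6: Δl = 2.5/cos54.1° = 4.264 m; N'_6 = 112·cos54.1° = 65.7; c'Δl = 76.32; W sinα = 90.7
Σc'Δl = 261.2 kN/m; ΣN' = 718.2 kN/m; ΣW sinα = 382.8 kN/m
Resisting = 261.2 + 718.2·tan29.1° = 261.2 + 399.8 = 660.9 kN/m
FS = 660.9 / 382.8 = 1.726

FS = 1.73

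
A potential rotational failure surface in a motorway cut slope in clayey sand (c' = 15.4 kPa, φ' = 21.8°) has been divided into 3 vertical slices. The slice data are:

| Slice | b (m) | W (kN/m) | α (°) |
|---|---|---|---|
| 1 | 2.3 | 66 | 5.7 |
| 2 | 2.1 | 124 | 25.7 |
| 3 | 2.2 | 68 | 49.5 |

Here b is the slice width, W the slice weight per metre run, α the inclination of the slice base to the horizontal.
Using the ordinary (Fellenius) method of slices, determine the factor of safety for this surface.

Ordinary method of slices: FS = Σ[c'·Δl_i + (W_i cosα_i)·tanφ'] / Σ W_i sinα_i, with Δl_i = b_i / cosα_i.
Slice 1: Δl = 2.3/cos5.7° = 2.311 m; N'_1 = 66·cos5.7° = 65.7; c'Δl = 35.60; W sinα = 6.6
Slice 2: Δl = 2.1/cos25.7° = 2.331 m; N'_2 = 124·cos25.7° = 111.7; c'Δl = 35.89; W sinα = 53.8
Slice 3: Δl = 2.2/cos49.5° = 3.387 m; N'_3 = 68·cos49.5° = 44.2; c'Δl = 52.17; W sinα = 51.7
Σc'Δl = 123.7 kN/m; ΣN' = 221.6 kN/m; ΣW sinα = 112.0 kN/m
Resisting = 123.7 + 221.6·tan21.8° = 123.7 + 88.6 = 212.3 kN/m
FS = 212.3 / 112.0 = 1.895

FS = 1.89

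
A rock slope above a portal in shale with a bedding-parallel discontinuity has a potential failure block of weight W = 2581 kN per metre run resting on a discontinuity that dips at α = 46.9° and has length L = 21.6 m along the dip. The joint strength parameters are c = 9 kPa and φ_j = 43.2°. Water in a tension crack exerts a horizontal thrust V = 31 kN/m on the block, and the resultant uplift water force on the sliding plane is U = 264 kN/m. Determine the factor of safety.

Resolving the block weight along and normal to the plane and applying the Mohr–Coulomb strength on the joint:
N' = W cosα − U − V sinα = 2581·cos46.9° − 264 − 31·sin46.9° = 1476.9 kN/m
Driving force T = W sinα + V cosα = 2581·sin46.9° + 31·cos46.9° = 1905.7 kN/m
Resisting force R = c·L + N'·tanφ_j = 9·21.6 + 1476.9·tan43.2° = 194.4 + 1386.9 = 1581.3 kN/m
FS = R / T = 1581.3 / 1905.7 = 0.830

FS = 0.83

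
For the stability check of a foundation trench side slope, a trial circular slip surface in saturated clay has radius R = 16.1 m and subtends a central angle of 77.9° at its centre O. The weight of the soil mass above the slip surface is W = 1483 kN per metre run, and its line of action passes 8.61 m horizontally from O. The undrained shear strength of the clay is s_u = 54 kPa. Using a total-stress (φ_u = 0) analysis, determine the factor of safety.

Taking moments about the centre O, the resisting moment is provided by the undrained shear strength acting along the arc:
Arc length L_a = R·θ = 16.1·(77.9°·π/180) = 16.1·1.3596 = 21.89 m
M_R = s_u·L_a·R = 54·21.89·16.1 = 19030.9 kN·m/m
M_D = W·d = 1483·8.61 = 12768.6 kN·m/m
FS = M_R / M_D = 19030.9 / 12768.6 = 1.490

FS = 1.49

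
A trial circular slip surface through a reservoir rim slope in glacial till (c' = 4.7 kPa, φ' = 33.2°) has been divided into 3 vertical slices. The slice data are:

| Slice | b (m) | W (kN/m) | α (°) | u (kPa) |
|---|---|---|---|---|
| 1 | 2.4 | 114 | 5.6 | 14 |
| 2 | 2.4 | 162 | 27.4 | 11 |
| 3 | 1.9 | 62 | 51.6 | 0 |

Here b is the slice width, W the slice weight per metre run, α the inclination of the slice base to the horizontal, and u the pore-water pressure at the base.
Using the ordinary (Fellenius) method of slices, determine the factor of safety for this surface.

FS = 1.42

Ordinary method of slices: FS = Σ[c'·Δl_i + (W_i cosα_i − u_i·Δl_i)·tanφ'] / Σ W_i sinα_i, with Δl_i = b_i / cosα_i.
Slice 1: Δl = 2.4/cos5.6° = 2.412 m; N'_1 = 114·cos5.6° − 14·2.412 = 79.7; c'Δl = 11.33; W sinα = 11.1
Slice 2: Δl = 2.4/cos27.4° = 2.703 m; N'_2 = 162·cos27.4° − 11·2.703 = 114.1; c'Δl = 12.71; W sinα = 74.6
Slice 3: Δl = 1.9/cos51.6° = 3.059 m; N'_3 = 62·cos51.6° − 0·3.059 = 38.5; c'Δl = 14.38; W sinα = 48.6
Σc'Δl = 38.4 kN/m; ΣN' = 232.3 kN/m; ΣW sinα = 134.3 kN/m
Resisting = 38.4 + 232.3·tan33.2° = 38.4 + 152.0 = 190.4 kN/m
FS = 190.4 / 134.3 = 1.418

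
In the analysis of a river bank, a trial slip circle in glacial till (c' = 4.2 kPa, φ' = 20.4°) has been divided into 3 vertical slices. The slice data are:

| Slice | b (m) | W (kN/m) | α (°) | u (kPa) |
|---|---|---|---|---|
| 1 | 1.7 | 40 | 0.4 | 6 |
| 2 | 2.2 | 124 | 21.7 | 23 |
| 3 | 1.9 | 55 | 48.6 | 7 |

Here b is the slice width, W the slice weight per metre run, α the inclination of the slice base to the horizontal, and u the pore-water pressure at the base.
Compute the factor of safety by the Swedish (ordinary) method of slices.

FS = 0.79

Ordinary method of slices: FS = Σ[c'·Δl_i + (W_i cosα_i − u_i·Δl_i)·tanφ'] / Σ W_i sinα_i, with Δl_i = b_i / cosα_i.
Slice 1: Δl = 1.7/cos0.4° = 1.700 m; N'_1 = 40·cos0.4° − 6·1.700 = 29.8; c'Δl = 7.14; W sinα = 0.3
Slice 2: Δl = 2.2/cos21.7° = 2.368 m; N'_2 = 124·cos21.7° − 23·2.368 = 60.8; c'Δl = 9.94; W sinα = 45.8
Slice 3: Δl = 1.9/cos48.6° = 2.873 m; N'_3 = 55·cos48.6° − 7·2.873 = 16.3; c'Δl = 12.07; W sinα = 41.3
Σc'Δl = 29.2 kN/m; ΣN' = 106.8 kN/m; ΣW sinα = 87.4 kN/m
Resisting = 29.2 + 106.8·tan20.4° = 29.2 + 39.7 = 68.9 kN/m
FS = 68.9 / 87.4 = 0.788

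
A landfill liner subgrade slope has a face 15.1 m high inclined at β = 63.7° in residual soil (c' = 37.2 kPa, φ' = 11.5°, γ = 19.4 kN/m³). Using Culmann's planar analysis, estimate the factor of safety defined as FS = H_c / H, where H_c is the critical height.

FS = 1.15

H_c = (4c'/γ) · sinβ cosφ' / [1 − cos(β − φ')]
    = (4·37.2/19.4) · sin63.7°·cos11.5° / [1 − cos52.2°]
    = 7.670 · 0.8785 / 0.3871 = 17.41 m
FS = H_c / H = 17.41 / 15.1 = 1.153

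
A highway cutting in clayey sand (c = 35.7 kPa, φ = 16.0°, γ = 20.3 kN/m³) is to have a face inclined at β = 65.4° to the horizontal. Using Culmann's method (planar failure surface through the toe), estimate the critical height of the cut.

H_c = 17.61 m

Culmann's analysis gives the critical failure plane at α_cr = (β + φ)/2 = (65.4 + 16.0)/2 = 40.7°, and the critical height
H_c = (4c/γ) · sinβ cosφ / [1 − cos(β − φ)]
    = (4·35.7/20.3) · sin65.4°·cos16.0° / [1 − cos(49.4°)]
    = 7.034 · 0.9092·0.9613 / [1 − 0.6508]
    = 7.034 · 0.8740 / 0.3492
    = 17.61 m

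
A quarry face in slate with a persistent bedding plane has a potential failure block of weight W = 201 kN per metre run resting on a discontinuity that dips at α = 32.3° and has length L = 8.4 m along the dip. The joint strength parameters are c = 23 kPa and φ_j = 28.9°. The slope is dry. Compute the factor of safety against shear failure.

FS = 2.67

Resolving the block weight along and normal to the plane and applying the Mohr–Coulomb strength on the joint:
N' = W cosα = 201·cos32.3° = 169.9 kN/m
Driving force T = W sinα = 201·sin32.3° = 107.4 kN/m
Resisting force R = c·L + N'·tanφ_j = 23·8.4 + 169.9·tan28.9° = 193.2 + 93.8 = 287.0 kN/m
FS = R / T = 287.0 / 107.4 = 2.672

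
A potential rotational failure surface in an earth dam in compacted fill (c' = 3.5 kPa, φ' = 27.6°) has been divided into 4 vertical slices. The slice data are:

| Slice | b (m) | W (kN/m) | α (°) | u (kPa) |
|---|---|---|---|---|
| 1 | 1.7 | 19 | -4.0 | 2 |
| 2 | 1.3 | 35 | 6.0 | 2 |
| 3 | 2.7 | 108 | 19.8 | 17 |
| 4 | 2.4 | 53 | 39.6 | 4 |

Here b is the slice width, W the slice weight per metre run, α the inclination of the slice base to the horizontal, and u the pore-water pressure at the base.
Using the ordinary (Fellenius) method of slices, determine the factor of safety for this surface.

Ordinary method of slices: FS = Σ[c'·Δl_i + (W_i cosα_i − u_i·Δl_i)·tanφ'] / Σ W_i sinα_i, with Δl_i = b_i / cosα_i.
Slice 1: Δl = 1.7/cos(-4.0°) = 1.704 m; N'_1 = 19·cos(-4.0°) − 2·1.704 = 15.5; c'Δl = 5.96; W sinα = -1.3
Slice 2: Δl = 1.3/cos6.0° = 1.307 m; N'_2 = 35·cos6.0° − 2·1.307 = 32.2; c'Δl = 4.58; W sinα = 3.7
Slice 3: Δl = 2.7/cos19.8° = 2.870 m; N'_3 = 108·cos19.8° − 17·2.870 = 52.8; c'Δl = 10.04; W sinα = 36.6
Slice 4: Δl = 2.4/cos39.6° = 3.115 m; N'_4 = 53·cos39.6° − 4·3.115 = 28.4; c'Δl = 10.90; W sinα = 33.8
Σc'Δl = 31.5 kN/m; ΣN' = 128.9 kN/m; ΣW sinα = 72.7 kN/m
Resisting = 31.5 + 128.9·tan27.6° = 31.5 + 67.4 = 98.9 kN/m
FS = 98.9 / 72.7 = 1.360

FS = 1.36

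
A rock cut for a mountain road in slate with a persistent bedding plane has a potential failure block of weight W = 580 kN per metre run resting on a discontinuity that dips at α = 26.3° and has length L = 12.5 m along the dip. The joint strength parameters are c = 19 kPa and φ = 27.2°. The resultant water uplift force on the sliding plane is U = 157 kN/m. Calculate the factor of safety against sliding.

FS = 1.65

Resolving the block weight along and normal to the plane and applying the Mohr–Coulomb strength on the joint:
N' = W cosα − U = 580·cos26.3° − 157 = 363.0 kN/m
Driving force T = W sinα = 580·sin26.3° = 257.0 kN/m
Resisting force R = c·L + N'·tanφ = 19·12.5 + 363.0·tan27.2° = 237.5 + 186.5 = 424.0 kN/m
FS = R / T = 424.0 / 257.0 = 1.650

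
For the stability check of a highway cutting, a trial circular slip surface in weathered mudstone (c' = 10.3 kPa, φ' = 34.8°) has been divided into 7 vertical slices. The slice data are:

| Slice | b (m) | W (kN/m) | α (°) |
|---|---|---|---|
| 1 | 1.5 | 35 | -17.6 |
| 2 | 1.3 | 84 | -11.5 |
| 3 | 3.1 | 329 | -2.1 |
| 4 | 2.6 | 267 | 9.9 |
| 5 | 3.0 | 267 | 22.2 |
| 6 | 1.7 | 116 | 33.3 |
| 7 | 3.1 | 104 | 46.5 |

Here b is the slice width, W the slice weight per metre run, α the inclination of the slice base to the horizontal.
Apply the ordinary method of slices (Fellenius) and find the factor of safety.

FS = 3.94

Ordinary method of slices: FS = Σ[c'·Δl_i + (W_i cosα_i)·tanφ'] / Σ W_i sinα_i, with Δl_i = b_i / cosα_i.
Slice 1: Δl = 1.5/cos(-17.6°) = 1.574 m; N'_1 = 35·cos(-17.6°) = 33.4; c'Δl = 16.21; W sinα = -10.6
Slice 2: Δl = 1.3/cos(-11.5°) = 1.327 m; N'_2 = 84·cos(-11.5°) = 82.3; c'Δl = 13.66; W sinα = -16.7
Slice 3: Δl = 3.1/cos(-2.1°) = 3.102 m; N'_3 = 329·cos(-2.1°) = 328.8; c'Δl = 31.95; W sinα = -12.1
Slice 4: Δl = 2.6/cos9.9° = 2.639 m; N'_4 = 267·cos9.9° = 263.0; c'Δl = 27.18; W sinα = 45.9
Slice 5: Δl = 3.0/cos22.2° = 3.240 m; N'_5 = 267·cos22.2° = 247.2; c'Δl = 33.37; W sinα = 100.9
Slice 6: Δl = 1.7/cos33.3° = 2.034 m; N'_6 = 116·cos33.3° = 97.0; c'Δl = 20.95; W sinα = 63.7
Slice 7: Δl = 3.1/cos46.5° = 4.503 m; N'_7 = 104·cos46.5° = 71.6; c'Δl = 46.39; W sinα = 75.4
Σc'Δl = 189.7 kN/m; ΣN' = 1123.2 kN/m; ΣW sinα = 246.5 kN/m
Resisting = 189.7 + 1123.2·tan34.8° = 189.7 + 780.7 = 970.4 kN/m
FS = 970.4 / 246.5 = 3.936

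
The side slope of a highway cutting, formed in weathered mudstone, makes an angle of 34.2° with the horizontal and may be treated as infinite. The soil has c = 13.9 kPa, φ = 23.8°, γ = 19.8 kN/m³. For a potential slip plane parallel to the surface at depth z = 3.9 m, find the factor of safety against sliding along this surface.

FS = 1.04

For an infinite slope with a slip plane parallel to the surface (no pore pressure): FS = [c + γz cos²β tanφ] / [γz sinβ cosβ].
γz = 19.8·3.9 = 77.22 kN/m²
Numerator = 13.9 + 77.22·cos²34.2°·tan23.8° = 13.9 + 77.22·0.6841·0.4411 = 37.198 kPa
Denominator = 77.22·sin34.2°·cos34.2° = 77.22·0.5621·0.8271 = 35.899 kPa
FS = 37.198 / 35.899 = 1.036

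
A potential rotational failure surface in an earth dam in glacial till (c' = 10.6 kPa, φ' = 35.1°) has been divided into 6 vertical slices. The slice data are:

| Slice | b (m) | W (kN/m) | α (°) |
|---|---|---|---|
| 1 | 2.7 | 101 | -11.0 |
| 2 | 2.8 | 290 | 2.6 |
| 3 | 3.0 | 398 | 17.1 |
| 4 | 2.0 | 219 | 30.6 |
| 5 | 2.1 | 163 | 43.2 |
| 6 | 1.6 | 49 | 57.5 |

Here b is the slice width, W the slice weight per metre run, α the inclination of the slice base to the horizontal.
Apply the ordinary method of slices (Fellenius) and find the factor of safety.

FS = 2.54

Ordinary method of slices: FS = Σ[c'·Δl_i + (W_i cosα_i)·tanφ'] / Σ W_i sinα_i, with Δl_i = b_i / cosα_i.
Slice 1: Δl = 2.7/cos(-11.0°) = 2.751 m; N'_1 = 101·cos(-11.0°) = 99.1; c'Δl = 29.16; W sinα = -19.3
Slice 2: Δl = 2.8/cos2.6° = 2.803 m; N'_2 = 290·cos2.6° = 289.7; c'Δl = 29.71; W sinα = 13.2
Slice 3: Δl = 3.0/cos17.1° = 3.139 m; N'_3 = 398·cos17.1° = 380.4; c'Δl = 33.27; W sinα = 117.0
Slice 4: Δl = 2.0/cos30.6° = 2.324 m; N'_4 = 219·cos30.6° = 188.5; c'Δl = 24.63; W sinα = 111.5
Slice 5: Δl = 2.1/cos43.2° = 2.881 m; N'_5 = 163·cos43.2° = 118.8; c'Δl = 30.54; W sinα = 111.6
Slice 6: Δl = 1.6/cos57.5° = 2.978 m; N'_6 = 49·cos57.5° = 26.3; c'Δl = 31.57; W sinα = 41.3
Σc'Δl = 178.9 kN/m; ΣN' = 1102.9 kN/m; ΣW sinα = 375.3 kN/m
Resisting = 178.9 + 1102.9·tan35.1° = 178.9 + 775.1 = 954.0 kN/m
FS = 954.0 / 375.3 = 2.542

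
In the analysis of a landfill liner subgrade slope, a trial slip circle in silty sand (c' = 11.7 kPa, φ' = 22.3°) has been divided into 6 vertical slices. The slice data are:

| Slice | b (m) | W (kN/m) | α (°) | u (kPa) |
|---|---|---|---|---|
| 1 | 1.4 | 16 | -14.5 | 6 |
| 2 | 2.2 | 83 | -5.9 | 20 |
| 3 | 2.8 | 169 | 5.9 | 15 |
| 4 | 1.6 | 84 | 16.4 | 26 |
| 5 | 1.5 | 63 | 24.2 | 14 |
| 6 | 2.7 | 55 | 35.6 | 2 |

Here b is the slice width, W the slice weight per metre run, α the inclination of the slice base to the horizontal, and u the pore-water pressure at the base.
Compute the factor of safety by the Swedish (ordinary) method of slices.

Ordinary method of slices: FS = Σ[c'·Δl_i + (W_i cosα_i − u_i·Δl_i)·tanφ'] / Σ W_i sinα_i, with Δl_i = b_i / cosα_i.
Slice 1: Δl = 1.4/cos(-14.5°) = 1.446 m; N'_1 = 16·cos(-14.5°) − 6·1.446 = 6.8; c'Δl = 16.92; W sinα = -4.0
Slice 2: Δl = 2.2/cos(-5.9°) = 2.212 m; N'_2 = 83·cos(-5.9°) − 20·2.212 = 38.3; c'Δl = 25.88; W sinα = -8.5
Slice 3: Δl = 2.8/cos5.9° = 2.815 m; N'_3 = 169·cos5.9° − 15·2.815 = 125.9; c'Δl = 32.93; W sinα = 17.4
Slice 4: Δl = 1.6/cos16.4° = 1.668 m; N'_4 = 84·cos16.4° − 26·1.668 = 37.2; c'Δl = 19.51; W sinα = 23.7
Slice 5: Δl = 1.5/cos24.2° = 1.645 m; N'_5 = 63·cos24.2° − 14·1.645 = 34.4; c'Δl = 19.24; W sinα = 25.8
Slice 6: Δl = 2.7/cos35.6° = 3.321 m; N'_6 = 55·cos35.6° − 2·3.321 = 38.1; c'Δl = 38.85; W sinα = 32.0
Σc'Δl = 153.3 kN/m; ΣN' = 280.8 kN/m; ΣW sinα = 86.4 kN/m
Resisting = 153.3 + 280.8·tan22.3° = 153.3 + 115.1 = 268.5 kN/m
FS = 268.5 / 86.4 = 3.108

FS = 3.11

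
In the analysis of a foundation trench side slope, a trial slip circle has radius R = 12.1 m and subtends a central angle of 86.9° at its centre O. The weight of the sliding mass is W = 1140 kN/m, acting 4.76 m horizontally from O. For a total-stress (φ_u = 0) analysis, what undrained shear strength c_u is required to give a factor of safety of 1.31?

c_u = 32.0 kPa

FS = c_u·L_a·R / (W·d), so c_u = FS·W·d / (L_a·R).
Arc length L_a = R·θ = 12.1·(86.9°·π/180) = 12.1·1.5167 = 18.35 m
c_u = 1.31·1140·4.76 / (18.35·12.1) = 7108.6 / 222.06 = 32.01 kPa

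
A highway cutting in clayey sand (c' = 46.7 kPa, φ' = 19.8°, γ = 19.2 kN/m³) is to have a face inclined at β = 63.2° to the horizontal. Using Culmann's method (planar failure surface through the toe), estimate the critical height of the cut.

Culmann's analysis gives the critical failure plane at α_cr = (β + φ')/2 = (63.2 + 19.8)/2 = 41.5°, and the critical height
H_c = (4c'/γ) · sinβ cosφ' / [1 − cos(β − φ')]
    = (4·46.7/19.2) · sin63.2°·cos19.8° / [1 − cos(43.4°)]
    = 9.729 · 0.8926·0.9409 / [1 − 0.7266]
    = 9.729 · 0.8398 / 0.2734
    = 29.88 m

H_c = 29.88 m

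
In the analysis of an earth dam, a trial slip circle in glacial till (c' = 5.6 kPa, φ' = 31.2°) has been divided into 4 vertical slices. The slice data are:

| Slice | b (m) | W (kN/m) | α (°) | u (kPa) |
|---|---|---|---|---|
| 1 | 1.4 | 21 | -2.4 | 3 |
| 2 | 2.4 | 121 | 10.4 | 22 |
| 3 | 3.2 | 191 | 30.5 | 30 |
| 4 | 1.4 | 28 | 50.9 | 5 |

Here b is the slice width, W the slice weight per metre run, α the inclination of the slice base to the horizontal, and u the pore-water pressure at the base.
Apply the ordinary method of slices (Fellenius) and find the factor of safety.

FS = 1.01

Ordinary method of slices: FS = Σ[c'·Δl_i + (W_i cosα_i − u_i·Δl_i)·tanφ'] / Σ W_i sinα_i, with Δl_i = b_i / cosα_i.
Slice 1: Δl = 1.4/cos(-2.4°) = 1.401 m; N'_1 = 21·cos(-2.4°) − 3·1.401 = 16.8; c'Δl = 7.85; W sinα = -0.9
Slice 2: Δl = 2.4/cos10.4° = 2.440 m; N'_2 = 121·cos10.4° − 22·2.440 = 65.3; c'Δl = 13.66; W sinα = 21.8
Slice 3: Δl = 3.2/cos30.5° = 3.714 m; N'_3 = 191·cos30.5° − 30·3.714 = 53.2; c'Δl = 20.80; W sinα = 96.9
Slice 4: Δl = 1.4/cos50.9° = 2.220 m; N'_4 = 28·cos50.9° − 5·2.220 = 6.6; c'Δl = 12.43; W sinα = 21.7
Σc'Δl = 54.7 kN/m; ΣN' = 141.8 kN/m; ΣW sinα = 139.6 kN/m
Resisting = 54.7 + 141.8·tan31.2° = 54.7 + 85.9 = 140.6 kN/m
FS = 140.6 / 139.6 = 1.007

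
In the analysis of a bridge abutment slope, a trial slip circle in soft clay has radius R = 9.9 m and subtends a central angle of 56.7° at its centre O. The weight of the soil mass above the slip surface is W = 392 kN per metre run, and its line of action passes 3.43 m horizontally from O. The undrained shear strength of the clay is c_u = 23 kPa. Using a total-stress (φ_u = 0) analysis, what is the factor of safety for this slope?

FS = 1.66

Taking moments about the centre O, the resisting moment is provided by the undrained shear strength acting along the arc:
Arc length L_a = R·θ = 9.9·(56.7°·π/180) = 9.9·0.9896 = 9.80 m
M_R = c_u·L_a·R = 23·9.80·9.9 = 2230.8 kN·m/m
M_D = W·d = 392·3.43 = 1344.6 kN·m/m
FS = M_R / M_D = 2230.8 / 1344.6 = 1.659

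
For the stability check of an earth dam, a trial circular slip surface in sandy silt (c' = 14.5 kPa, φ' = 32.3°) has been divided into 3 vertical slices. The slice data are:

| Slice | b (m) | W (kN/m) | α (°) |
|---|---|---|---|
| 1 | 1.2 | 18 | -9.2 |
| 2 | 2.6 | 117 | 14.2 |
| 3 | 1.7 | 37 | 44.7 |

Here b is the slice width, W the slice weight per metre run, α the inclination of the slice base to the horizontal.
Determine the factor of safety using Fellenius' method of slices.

FS = 3.68

Ordinary method of slices: FS = Σ[c'·Δl_i + (W_i cosα_i)·tanφ'] / Σ W_i sinα_i, with Δl_i = b_i / cosα_i.
Slice 1: Δl = 1.2/cos(-9.2°) = 1.216 m; N'_1 = 18·cos(-9.2°) = 17.8; c'Δl = 17.63; W sinα = -2.9
Slice 2: Δl = 2.6/cos14.2° = 2.682 m; N'_2 = 117·cos14.2° = 113.4; c'Δl = 38.89; W sinα = 28.7
Slice 3: Δl = 1.7/cos44.7° = 2.392 m; N'_3 = 37·cos44.7° = 26.3; c'Δl = 34.68; W sinα = 26.0
Σc'Δl = 91.2 kN/m; ΣN' = 157.5 kN/m; ΣW sinα = 51.8 kN/m
Resisting = 91.2 + 157.5·tan32.3° = 91.2 + 99.6 = 190.8 kN/m
FS = 190.8 / 51.8 = 3.679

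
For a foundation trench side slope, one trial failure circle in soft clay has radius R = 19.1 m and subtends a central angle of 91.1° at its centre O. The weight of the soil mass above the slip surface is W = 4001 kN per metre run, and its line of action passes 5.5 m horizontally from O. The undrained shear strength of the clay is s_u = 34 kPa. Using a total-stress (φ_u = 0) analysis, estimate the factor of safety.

FS = 0.90

Taking moments about the centre O, the resisting moment is provided by the undrained shear strength acting along the arc:
Arc length L_a = R·θ = 19.1·(91.1°·π/180) = 19.1·1.5900 = 30.37 m
M_R = s_u·L_a·R = 34·30.37·19.1 = 19721.6 kN·m/m
M_D = W·d = 4001·5.5 = 22005.5 kN·m/m
FS = M_R / M_D = 19721.6 / 22005.5 = 0.896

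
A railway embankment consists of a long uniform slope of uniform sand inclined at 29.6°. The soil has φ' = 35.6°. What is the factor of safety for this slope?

For a dry cohesionless infinite slope the factor of safety is FS = tanφ' / tanβ.
FS = tan35.6° / tan29.6° = 0.7159 / 0.5681 = 1.260

FS = 1.26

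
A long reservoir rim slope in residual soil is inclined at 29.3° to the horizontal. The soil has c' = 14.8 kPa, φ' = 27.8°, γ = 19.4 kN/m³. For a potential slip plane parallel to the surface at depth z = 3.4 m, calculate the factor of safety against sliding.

FS = 1.47

For an infinite slope with a slip plane parallel to the surface (no pore pressure): FS = [c' + γz cos²β tanφ'] / [γz sinβ cosβ].
γz = 19.4·3.4 = 65.96 kN/m²
Numerator = 14.8 + 65.96·cos²29.3°·tan27.8° = 14.8 + 65.96·0.7605·0.5272 = 41.248 kPa
Denominator = 65.96·sin29.3°·cos29.3° = 65.96·0.4894·0.8721 = 28.150 kPa
FS = 41.248 / 28.150 = 1.465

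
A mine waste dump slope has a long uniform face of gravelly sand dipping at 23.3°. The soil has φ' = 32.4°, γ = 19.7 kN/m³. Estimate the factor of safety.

FS = 1.47

For a dry cohesionless infinite slope the factor of safety is FS = tanφ' / tanβ.
FS = tan32.4° / tan23.3° = 0.6346 / 0.4307 = 1.474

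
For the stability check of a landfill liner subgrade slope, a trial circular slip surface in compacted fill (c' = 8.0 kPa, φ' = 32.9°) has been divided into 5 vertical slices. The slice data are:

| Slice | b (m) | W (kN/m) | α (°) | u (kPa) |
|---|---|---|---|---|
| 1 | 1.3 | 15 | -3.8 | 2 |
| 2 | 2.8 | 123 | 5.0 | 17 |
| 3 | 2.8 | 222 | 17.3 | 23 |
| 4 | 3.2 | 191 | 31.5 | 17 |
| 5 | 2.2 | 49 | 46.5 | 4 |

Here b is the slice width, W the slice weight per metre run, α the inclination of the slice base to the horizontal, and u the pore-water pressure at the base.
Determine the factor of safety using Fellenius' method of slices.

FS = 1.61

Ordinary method of slices: FS = Σ[c'·Δl_i + (W_i cosα_i − u_i·Δl_i)·tanφ'] / Σ W_i sinα_i, with Δl_i = b_i / cosα_i.
Slice 1: Δl = 1.3/cos(-3.8°) = 1.303 m; N'_1 = 15·cos(-3.8°) − 2·1.303 = 12.4; c'Δl = 10.42; W sinα = -1.0
Slice 2: Δl = 2.8/cos5.0° = 2.811 m; N'_2 = 123·cos5.0° − 17·2.811 = 74.8; c'Δl = 22.49; W sinα = 10.7
Slice 3: Δl = 2.8/cos17.3° = 2.933 m; N'_3 = 222·cos17.3° − 23·2.933 = 144.5; c'Δl = 23.46; W sinα = 66.0
Slice 4: Δl = 3.2/cos31.5° = 3.753 m; N'_4 = 191·cos31.5° − 17·3.753 = 99.1; c'Δl = 30.02; W sinα = 99.8
Slice 5: Δl = 2.2/cos46.5° = 3.196 m; N'_5 = 49·cos46.5° − 4·3.196 = 20.9; c'Δl = 25.57; W sinα = 35.5
Σc'Δl = 112.0 kN/m; ΣN' = 351.6 kN/m; ΣW sinα = 211.1 kN/m
Resisting = 112.0 + 351.6·tan32.9° = 112.0 + 227.5 = 339.4 kN/m
FS = 339.4 / 211.1 = 1.608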